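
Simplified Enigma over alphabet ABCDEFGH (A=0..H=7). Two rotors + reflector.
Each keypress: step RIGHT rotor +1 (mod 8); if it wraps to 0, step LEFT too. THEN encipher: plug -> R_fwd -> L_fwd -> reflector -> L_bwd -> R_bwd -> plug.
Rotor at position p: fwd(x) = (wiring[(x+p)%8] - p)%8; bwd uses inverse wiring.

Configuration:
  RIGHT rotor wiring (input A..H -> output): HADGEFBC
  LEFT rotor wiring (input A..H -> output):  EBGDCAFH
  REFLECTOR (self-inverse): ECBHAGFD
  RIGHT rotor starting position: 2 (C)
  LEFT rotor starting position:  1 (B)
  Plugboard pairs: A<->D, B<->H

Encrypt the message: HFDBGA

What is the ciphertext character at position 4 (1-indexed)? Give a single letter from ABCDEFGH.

Char 1 ('H'): step: R->3, L=1; H->plug->B->R->B->L->F->refl->G->L'->G->R'->D->plug->A
Char 2 ('F'): step: R->4, L=1; F->plug->F->R->E->L->H->refl->D->L'->H->R'->G->plug->G
Char 3 ('D'): step: R->5, L=1; D->plug->A->R->A->L->A->refl->E->L'->F->R'->C->plug->C
Char 4 ('B'): step: R->6, L=1; B->plug->H->R->H->L->D->refl->H->L'->E->R'->B->plug->H

H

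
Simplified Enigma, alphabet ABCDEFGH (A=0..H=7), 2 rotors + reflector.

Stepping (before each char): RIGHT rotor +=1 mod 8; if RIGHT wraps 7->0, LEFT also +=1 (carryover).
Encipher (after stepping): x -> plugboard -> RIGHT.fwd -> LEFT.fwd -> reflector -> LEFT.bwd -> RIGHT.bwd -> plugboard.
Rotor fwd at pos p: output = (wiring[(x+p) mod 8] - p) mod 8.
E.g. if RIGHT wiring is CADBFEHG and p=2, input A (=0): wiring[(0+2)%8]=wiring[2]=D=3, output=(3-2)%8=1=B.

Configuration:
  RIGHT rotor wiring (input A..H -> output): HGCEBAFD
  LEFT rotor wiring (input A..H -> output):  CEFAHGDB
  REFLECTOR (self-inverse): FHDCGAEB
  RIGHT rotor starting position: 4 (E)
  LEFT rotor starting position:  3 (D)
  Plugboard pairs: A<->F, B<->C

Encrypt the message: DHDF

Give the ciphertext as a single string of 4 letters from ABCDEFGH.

Char 1 ('D'): step: R->5, L=3; D->plug->D->R->C->L->D->refl->C->L'->H->R'->G->plug->G
Char 2 ('H'): step: R->6, L=3; H->plug->H->R->C->L->D->refl->C->L'->H->R'->A->plug->F
Char 3 ('D'): step: R->7, L=3; D->plug->D->R->D->L->A->refl->F->L'->A->R'->B->plug->C
Char 4 ('F'): step: R->0, L->4 (L advanced); F->plug->A->R->H->L->E->refl->G->L'->E->R'->D->plug->D

Answer: GFCD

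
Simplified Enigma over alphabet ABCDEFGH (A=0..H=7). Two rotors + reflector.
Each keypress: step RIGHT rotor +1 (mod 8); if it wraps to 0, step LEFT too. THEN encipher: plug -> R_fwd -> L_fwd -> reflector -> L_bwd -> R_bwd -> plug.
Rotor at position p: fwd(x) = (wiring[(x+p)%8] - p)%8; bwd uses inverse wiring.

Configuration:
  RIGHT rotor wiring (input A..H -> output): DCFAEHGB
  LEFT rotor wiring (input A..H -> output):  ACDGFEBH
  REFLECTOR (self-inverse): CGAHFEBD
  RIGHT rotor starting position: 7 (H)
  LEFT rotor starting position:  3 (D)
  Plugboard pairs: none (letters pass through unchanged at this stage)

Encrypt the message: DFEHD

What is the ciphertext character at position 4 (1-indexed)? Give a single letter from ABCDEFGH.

Char 1 ('D'): step: R->0, L->4 (L advanced); D->plug->D->R->A->L->B->refl->G->L'->F->R'->C->plug->C
Char 2 ('F'): step: R->1, L=4; F->plug->F->R->F->L->G->refl->B->L'->A->R'->G->plug->G
Char 3 ('E'): step: R->2, L=4; E->plug->E->R->E->L->E->refl->F->L'->C->R'->C->plug->C
Char 4 ('H'): step: R->3, L=4; H->plug->H->R->C->L->F->refl->E->L'->E->R'->C->plug->C

C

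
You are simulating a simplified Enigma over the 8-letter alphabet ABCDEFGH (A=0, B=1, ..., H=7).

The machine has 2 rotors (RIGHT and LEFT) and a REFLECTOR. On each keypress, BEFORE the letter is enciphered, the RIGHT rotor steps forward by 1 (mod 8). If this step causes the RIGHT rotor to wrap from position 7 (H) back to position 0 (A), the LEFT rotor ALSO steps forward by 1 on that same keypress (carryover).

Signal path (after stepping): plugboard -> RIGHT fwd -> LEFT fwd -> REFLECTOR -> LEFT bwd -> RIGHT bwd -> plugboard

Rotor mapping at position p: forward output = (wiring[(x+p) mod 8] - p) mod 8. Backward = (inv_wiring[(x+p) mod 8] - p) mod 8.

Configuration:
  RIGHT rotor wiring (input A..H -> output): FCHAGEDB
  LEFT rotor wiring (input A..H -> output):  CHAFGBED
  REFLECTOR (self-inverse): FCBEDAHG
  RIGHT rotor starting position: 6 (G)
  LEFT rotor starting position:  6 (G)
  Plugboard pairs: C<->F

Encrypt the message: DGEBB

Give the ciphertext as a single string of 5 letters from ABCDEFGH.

Char 1 ('D'): step: R->7, L=6; D->plug->D->R->A->L->G->refl->H->L'->F->R'->G->plug->G
Char 2 ('G'): step: R->0, L->7 (L advanced); G->plug->G->R->D->L->B->refl->C->L'->G->R'->E->plug->E
Char 3 ('E'): step: R->1, L=7; E->plug->E->R->D->L->B->refl->C->L'->G->R'->B->plug->B
Char 4 ('B'): step: R->2, L=7; B->plug->B->R->G->L->C->refl->B->L'->D->R'->G->plug->G
Char 5 ('B'): step: R->3, L=7; B->plug->B->R->D->L->B->refl->C->L'->G->R'->E->plug->E

Answer: GEBGE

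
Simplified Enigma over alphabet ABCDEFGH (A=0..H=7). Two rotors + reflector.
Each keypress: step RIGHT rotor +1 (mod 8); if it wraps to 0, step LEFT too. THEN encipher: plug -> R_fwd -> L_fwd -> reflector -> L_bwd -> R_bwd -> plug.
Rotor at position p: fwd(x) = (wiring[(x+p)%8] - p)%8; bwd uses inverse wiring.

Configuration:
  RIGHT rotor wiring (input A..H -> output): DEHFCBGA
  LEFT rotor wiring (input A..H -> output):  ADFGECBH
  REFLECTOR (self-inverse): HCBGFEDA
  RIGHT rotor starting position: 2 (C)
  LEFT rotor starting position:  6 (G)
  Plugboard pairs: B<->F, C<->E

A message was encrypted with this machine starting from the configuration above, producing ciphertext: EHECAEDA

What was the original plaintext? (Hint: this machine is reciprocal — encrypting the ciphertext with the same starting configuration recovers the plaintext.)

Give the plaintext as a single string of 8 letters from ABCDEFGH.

Answer: BECFGBGH

Derivation:
Char 1 ('E'): step: R->3, L=6; E->plug->C->R->G->L->G->refl->D->L'->A->R'->F->plug->B
Char 2 ('H'): step: R->4, L=6; H->plug->H->R->B->L->B->refl->C->L'->C->R'->C->plug->E
Char 3 ('E'): step: R->5, L=6; E->plug->C->R->D->L->F->refl->E->L'->H->R'->E->plug->C
Char 4 ('C'): step: R->6, L=6; C->plug->E->R->B->L->B->refl->C->L'->C->R'->B->plug->F
Char 5 ('A'): step: R->7, L=6; A->plug->A->R->B->L->B->refl->C->L'->C->R'->G->plug->G
Char 6 ('E'): step: R->0, L->7 (L advanced); E->plug->C->R->H->L->C->refl->B->L'->B->R'->F->plug->B
Char 7 ('D'): step: R->1, L=7; D->plug->D->R->B->L->B->refl->C->L'->H->R'->G->plug->G
Char 8 ('A'): step: R->2, L=7; A->plug->A->R->F->L->F->refl->E->L'->C->R'->H->plug->H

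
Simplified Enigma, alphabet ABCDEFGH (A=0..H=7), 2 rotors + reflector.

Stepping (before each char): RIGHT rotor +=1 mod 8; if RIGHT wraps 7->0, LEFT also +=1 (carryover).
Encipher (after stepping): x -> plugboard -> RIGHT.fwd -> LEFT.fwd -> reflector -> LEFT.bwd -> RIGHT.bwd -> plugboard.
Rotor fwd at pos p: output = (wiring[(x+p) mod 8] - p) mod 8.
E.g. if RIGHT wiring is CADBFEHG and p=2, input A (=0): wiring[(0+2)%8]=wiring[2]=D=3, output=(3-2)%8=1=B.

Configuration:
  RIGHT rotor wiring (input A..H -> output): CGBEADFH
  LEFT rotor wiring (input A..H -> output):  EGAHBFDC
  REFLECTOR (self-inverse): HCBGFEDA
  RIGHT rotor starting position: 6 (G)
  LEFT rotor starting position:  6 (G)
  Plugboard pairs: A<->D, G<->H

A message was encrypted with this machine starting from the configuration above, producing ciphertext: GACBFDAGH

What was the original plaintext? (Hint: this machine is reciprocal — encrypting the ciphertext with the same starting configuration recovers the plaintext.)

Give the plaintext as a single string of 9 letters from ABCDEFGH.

Char 1 ('G'): step: R->7, L=6; G->plug->H->R->G->L->D->refl->G->L'->C->R'->D->plug->A
Char 2 ('A'): step: R->0, L->7 (L advanced); A->plug->D->R->E->L->A->refl->H->L'->C->R'->A->plug->D
Char 3 ('C'): step: R->1, L=7; C->plug->C->R->D->L->B->refl->C->L'->F->R'->A->plug->D
Char 4 ('B'): step: R->2, L=7; B->plug->B->R->C->L->H->refl->A->L'->E->R'->H->plug->G
Char 5 ('F'): step: R->3, L=7; F->plug->F->R->H->L->E->refl->F->L'->B->R'->A->plug->D
Char 6 ('D'): step: R->4, L=7; D->plug->A->R->E->L->A->refl->H->L'->C->R'->F->plug->F
Char 7 ('A'): step: R->5, L=7; A->plug->D->R->F->L->C->refl->B->L'->D->R'->H->plug->G
Char 8 ('G'): step: R->6, L=7; G->plug->H->R->F->L->C->refl->B->L'->D->R'->E->plug->E
Char 9 ('H'): step: R->7, L=7; H->plug->G->R->E->L->A->refl->H->L'->C->R'->D->plug->A

Answer: ADDGDFGEA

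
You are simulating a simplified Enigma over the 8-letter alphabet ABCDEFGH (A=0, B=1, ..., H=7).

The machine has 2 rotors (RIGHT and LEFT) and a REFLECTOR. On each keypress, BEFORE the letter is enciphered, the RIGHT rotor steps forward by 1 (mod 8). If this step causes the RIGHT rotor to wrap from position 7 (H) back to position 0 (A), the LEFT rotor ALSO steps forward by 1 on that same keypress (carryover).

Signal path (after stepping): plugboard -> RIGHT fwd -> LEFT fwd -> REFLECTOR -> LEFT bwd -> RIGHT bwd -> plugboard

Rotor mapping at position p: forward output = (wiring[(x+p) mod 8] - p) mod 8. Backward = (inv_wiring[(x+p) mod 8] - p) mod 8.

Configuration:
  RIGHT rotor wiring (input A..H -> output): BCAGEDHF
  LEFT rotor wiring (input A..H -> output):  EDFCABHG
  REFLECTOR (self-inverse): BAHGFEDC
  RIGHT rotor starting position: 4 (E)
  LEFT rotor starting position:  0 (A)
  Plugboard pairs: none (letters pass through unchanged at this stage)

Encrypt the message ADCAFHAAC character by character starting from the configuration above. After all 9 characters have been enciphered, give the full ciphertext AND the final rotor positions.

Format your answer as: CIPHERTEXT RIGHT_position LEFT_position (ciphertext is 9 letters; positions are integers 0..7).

Answer: FHADAFCCF 5 1

Derivation:
Char 1 ('A'): step: R->5, L=0; A->plug->A->R->G->L->H->refl->C->L'->D->R'->F->plug->F
Char 2 ('D'): step: R->6, L=0; D->plug->D->R->E->L->A->refl->B->L'->F->R'->H->plug->H
Char 3 ('C'): step: R->7, L=0; C->plug->C->R->D->L->C->refl->H->L'->G->R'->A->plug->A
Char 4 ('A'): step: R->0, L->1 (L advanced); A->plug->A->R->B->L->E->refl->F->L'->G->R'->D->plug->D
Char 5 ('F'): step: R->1, L=1; F->plug->F->R->G->L->F->refl->E->L'->B->R'->A->plug->A
Char 6 ('H'): step: R->2, L=1; H->plug->H->R->A->L->C->refl->H->L'->D->R'->F->plug->F
Char 7 ('A'): step: R->3, L=1; A->plug->A->R->D->L->H->refl->C->L'->A->R'->C->plug->C
Char 8 ('A'): step: R->4, L=1; A->plug->A->R->A->L->C->refl->H->L'->D->R'->C->plug->C
Char 9 ('C'): step: R->5, L=1; C->plug->C->R->A->L->C->refl->H->L'->D->R'->F->plug->F
Final: ciphertext=FHADAFCCF, RIGHT=5, LEFT=1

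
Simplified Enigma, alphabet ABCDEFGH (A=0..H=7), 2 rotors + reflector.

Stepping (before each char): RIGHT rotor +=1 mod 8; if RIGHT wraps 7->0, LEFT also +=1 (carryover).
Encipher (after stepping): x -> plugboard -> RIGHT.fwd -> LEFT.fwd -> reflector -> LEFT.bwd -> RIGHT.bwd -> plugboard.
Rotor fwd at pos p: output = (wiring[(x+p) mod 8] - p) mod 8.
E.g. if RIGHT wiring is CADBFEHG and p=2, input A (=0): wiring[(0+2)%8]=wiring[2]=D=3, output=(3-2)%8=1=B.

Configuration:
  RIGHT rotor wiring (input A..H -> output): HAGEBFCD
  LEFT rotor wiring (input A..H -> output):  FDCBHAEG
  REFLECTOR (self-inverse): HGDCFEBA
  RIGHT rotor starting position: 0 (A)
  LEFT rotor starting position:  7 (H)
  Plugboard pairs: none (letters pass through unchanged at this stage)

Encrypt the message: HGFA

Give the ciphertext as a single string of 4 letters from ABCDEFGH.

Answer: FEHH

Derivation:
Char 1 ('H'): step: R->1, L=7; H->plug->H->R->G->L->B->refl->G->L'->B->R'->F->plug->F
Char 2 ('G'): step: R->2, L=7; G->plug->G->R->F->L->A->refl->H->L'->A->R'->E->plug->E
Char 3 ('F'): step: R->3, L=7; F->plug->F->R->E->L->C->refl->D->L'->D->R'->H->plug->H
Char 4 ('A'): step: R->4, L=7; A->plug->A->R->F->L->A->refl->H->L'->A->R'->H->plug->H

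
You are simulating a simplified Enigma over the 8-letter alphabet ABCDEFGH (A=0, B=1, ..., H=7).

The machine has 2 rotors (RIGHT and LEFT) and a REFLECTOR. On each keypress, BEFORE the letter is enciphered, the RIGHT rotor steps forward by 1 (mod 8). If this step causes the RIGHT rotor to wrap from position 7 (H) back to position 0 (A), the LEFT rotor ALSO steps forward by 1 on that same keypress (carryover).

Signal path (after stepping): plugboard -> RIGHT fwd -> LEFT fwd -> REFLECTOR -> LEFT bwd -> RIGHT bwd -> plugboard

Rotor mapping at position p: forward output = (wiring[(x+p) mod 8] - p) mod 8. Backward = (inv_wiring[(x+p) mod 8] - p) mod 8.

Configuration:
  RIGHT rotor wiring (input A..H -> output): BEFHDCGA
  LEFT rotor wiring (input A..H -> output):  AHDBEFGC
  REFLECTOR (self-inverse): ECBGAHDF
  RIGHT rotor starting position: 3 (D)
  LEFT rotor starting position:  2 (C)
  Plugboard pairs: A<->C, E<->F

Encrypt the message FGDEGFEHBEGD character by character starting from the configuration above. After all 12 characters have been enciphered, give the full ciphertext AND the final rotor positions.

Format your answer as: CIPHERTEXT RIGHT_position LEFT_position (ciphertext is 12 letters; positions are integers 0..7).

Char 1 ('F'): step: R->4, L=2; F->plug->E->R->F->L->A->refl->E->L'->E->R'->D->plug->D
Char 2 ('G'): step: R->5, L=2; G->plug->G->R->C->L->C->refl->B->L'->A->R'->F->plug->E
Char 3 ('D'): step: R->6, L=2; D->plug->D->R->G->L->G->refl->D->L'->D->R'->C->plug->A
Char 4 ('E'): step: R->7, L=2; E->plug->F->R->E->L->E->refl->A->L'->F->R'->C->plug->A
Char 5 ('G'): step: R->0, L->3 (L advanced); G->plug->G->R->G->L->E->refl->A->L'->H->R'->D->plug->D
Char 6 ('F'): step: R->1, L=3; F->plug->E->R->B->L->B->refl->C->L'->C->R'->D->plug->D
Char 7 ('E'): step: R->2, L=3; E->plug->F->R->G->L->E->refl->A->L'->H->R'->G->plug->G
Char 8 ('H'): step: R->3, L=3; H->plug->H->R->C->L->C->refl->B->L'->B->R'->G->plug->G
Char 9 ('B'): step: R->4, L=3; B->plug->B->R->G->L->E->refl->A->L'->H->R'->A->plug->C
Char 10 ('E'): step: R->5, L=3; E->plug->F->R->A->L->G->refl->D->L'->D->R'->C->plug->A
Char 11 ('G'): step: R->6, L=3; G->plug->G->R->F->L->F->refl->H->L'->E->R'->H->plug->H
Char 12 ('D'): step: R->7, L=3; D->plug->D->R->G->L->E->refl->A->L'->H->R'->H->plug->H
Final: ciphertext=DEAADDGGCAHH, RIGHT=7, LEFT=3

Answer: DEAADDGGCAHH 7 3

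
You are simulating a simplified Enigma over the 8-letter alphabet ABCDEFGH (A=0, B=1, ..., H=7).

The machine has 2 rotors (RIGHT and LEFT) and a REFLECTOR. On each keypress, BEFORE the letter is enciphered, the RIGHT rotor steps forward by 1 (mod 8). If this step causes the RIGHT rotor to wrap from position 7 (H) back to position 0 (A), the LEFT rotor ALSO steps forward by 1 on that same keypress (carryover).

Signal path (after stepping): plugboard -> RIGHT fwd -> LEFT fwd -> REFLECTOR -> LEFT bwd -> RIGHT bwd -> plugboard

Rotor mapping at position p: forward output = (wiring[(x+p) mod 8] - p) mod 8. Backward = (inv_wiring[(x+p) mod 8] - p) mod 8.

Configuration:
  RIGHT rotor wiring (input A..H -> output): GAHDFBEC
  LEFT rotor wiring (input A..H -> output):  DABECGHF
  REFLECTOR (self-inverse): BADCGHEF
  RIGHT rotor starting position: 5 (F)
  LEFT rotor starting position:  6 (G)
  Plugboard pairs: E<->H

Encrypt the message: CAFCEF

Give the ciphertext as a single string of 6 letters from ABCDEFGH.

Char 1 ('C'): step: R->6, L=6; C->plug->C->R->A->L->B->refl->A->L'->H->R'->G->plug->G
Char 2 ('A'): step: R->7, L=6; A->plug->A->R->D->L->C->refl->D->L'->E->R'->E->plug->H
Char 3 ('F'): step: R->0, L->7 (L advanced); F->plug->F->R->B->L->E->refl->G->L'->A->R'->B->plug->B
Char 4 ('C'): step: R->1, L=7; C->plug->C->R->C->L->B->refl->A->L'->H->R'->A->plug->A
Char 5 ('E'): step: R->2, L=7; E->plug->H->R->G->L->H->refl->F->L'->E->R'->G->plug->G
Char 6 ('F'): step: R->3, L=7; F->plug->F->R->D->L->C->refl->D->L'->F->R'->G->plug->G

Answer: GHBAGG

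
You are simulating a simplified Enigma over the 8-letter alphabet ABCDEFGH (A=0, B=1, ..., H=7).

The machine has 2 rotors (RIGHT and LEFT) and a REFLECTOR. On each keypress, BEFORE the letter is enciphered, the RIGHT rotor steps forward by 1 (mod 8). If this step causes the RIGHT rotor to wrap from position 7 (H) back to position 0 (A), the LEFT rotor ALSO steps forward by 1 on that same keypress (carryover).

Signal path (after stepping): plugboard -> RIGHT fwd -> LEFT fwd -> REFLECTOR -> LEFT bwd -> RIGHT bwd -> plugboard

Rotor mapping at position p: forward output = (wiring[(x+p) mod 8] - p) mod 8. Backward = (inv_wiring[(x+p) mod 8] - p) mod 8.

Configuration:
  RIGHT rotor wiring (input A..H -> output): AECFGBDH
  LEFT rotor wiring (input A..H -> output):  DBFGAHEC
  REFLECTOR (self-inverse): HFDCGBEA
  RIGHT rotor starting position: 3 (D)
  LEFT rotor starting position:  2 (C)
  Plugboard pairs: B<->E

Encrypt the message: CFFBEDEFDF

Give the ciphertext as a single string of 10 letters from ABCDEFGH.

Answer: EBADDCBBHA

Derivation:
Char 1 ('C'): step: R->4, L=2; C->plug->C->R->H->L->H->refl->A->L'->F->R'->B->plug->E
Char 2 ('F'): step: R->5, L=2; F->plug->F->R->F->L->A->refl->H->L'->H->R'->E->plug->B
Char 3 ('F'): step: R->6, L=2; F->plug->F->R->H->L->H->refl->A->L'->F->R'->A->plug->A
Char 4 ('B'): step: R->7, L=2; B->plug->E->R->G->L->B->refl->F->L'->D->R'->D->plug->D
Char 5 ('E'): step: R->0, L->3 (L advanced); E->plug->B->R->E->L->H->refl->A->L'->F->R'->D->plug->D
Char 6 ('D'): step: R->1, L=3; D->plug->D->R->F->L->A->refl->H->L'->E->R'->C->plug->C
Char 7 ('E'): step: R->2, L=3; E->plug->B->R->D->L->B->refl->F->L'->B->R'->E->plug->B
Char 8 ('F'): step: R->3, L=3; F->plug->F->R->F->L->A->refl->H->L'->E->R'->E->plug->B
Char 9 ('D'): step: R->4, L=3; D->plug->D->R->D->L->B->refl->F->L'->B->R'->H->plug->H
Char 10 ('F'): step: R->5, L=3; F->plug->F->R->F->L->A->refl->H->L'->E->R'->A->plug->A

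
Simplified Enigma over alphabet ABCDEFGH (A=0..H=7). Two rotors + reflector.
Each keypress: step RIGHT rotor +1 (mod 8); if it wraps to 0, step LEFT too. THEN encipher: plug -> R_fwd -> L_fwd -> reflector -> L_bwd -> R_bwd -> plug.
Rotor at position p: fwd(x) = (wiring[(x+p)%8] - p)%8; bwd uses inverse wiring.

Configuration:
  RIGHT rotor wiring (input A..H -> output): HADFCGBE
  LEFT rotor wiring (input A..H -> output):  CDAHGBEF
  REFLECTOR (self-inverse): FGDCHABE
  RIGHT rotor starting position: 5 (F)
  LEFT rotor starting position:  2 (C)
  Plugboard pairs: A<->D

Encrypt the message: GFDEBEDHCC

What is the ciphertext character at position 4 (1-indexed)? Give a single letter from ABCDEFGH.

Char 1 ('G'): step: R->6, L=2; G->plug->G->R->E->L->C->refl->D->L'->F->R'->E->plug->E
Char 2 ('F'): step: R->7, L=2; F->plug->F->R->D->L->H->refl->E->L'->C->R'->H->plug->H
Char 3 ('D'): step: R->0, L->3 (L advanced); D->plug->A->R->H->L->F->refl->A->L'->G->R'->F->plug->F
Char 4 ('E'): step: R->1, L=3; E->plug->E->R->F->L->H->refl->E->L'->A->R'->F->plug->F

F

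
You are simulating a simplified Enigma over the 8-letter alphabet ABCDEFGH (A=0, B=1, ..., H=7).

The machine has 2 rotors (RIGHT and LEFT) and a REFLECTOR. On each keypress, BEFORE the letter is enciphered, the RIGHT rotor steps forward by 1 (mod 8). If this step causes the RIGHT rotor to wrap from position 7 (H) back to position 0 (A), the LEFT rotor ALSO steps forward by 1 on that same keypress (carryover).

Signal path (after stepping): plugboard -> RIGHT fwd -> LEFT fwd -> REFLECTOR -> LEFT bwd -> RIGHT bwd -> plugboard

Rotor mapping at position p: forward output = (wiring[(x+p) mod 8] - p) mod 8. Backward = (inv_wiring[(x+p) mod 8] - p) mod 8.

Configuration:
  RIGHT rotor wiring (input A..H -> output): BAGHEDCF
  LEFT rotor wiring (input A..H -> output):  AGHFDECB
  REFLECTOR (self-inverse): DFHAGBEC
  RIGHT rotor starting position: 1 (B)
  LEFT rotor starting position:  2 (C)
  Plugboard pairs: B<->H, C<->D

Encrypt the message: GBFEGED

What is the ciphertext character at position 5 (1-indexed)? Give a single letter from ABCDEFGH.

Char 1 ('G'): step: R->2, L=2; G->plug->G->R->H->L->E->refl->G->L'->G->R'->H->plug->B
Char 2 ('B'): step: R->3, L=2; B->plug->H->R->D->L->C->refl->H->L'->F->R'->G->plug->G
Char 3 ('F'): step: R->4, L=2; F->plug->F->R->E->L->A->refl->D->L'->B->R'->D->plug->C
Char 4 ('E'): step: R->5, L=2; E->plug->E->R->D->L->C->refl->H->L'->F->R'->B->plug->H
Char 5 ('G'): step: R->6, L=2; G->plug->G->R->G->L->G->refl->E->L'->H->R'->B->plug->H

H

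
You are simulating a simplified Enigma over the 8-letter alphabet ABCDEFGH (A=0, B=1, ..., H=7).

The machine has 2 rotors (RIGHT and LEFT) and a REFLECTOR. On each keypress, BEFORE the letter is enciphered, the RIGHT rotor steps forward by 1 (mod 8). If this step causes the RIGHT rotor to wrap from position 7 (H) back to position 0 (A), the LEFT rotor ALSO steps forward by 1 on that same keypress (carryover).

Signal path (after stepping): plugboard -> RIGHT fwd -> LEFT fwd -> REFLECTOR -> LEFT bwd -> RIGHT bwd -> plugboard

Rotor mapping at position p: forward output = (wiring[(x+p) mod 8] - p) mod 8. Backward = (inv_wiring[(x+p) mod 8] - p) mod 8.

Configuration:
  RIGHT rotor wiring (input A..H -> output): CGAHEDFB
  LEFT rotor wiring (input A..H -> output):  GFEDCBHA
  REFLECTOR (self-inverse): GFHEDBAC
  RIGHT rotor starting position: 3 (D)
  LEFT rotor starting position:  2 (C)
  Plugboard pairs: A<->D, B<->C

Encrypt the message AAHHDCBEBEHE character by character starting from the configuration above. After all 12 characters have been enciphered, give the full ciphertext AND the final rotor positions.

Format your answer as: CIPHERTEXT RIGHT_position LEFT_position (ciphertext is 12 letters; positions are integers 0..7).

Char 1 ('A'): step: R->4, L=2; A->plug->D->R->F->L->G->refl->A->L'->C->R'->F->plug->F
Char 2 ('A'): step: R->5, L=2; A->plug->D->R->F->L->G->refl->A->L'->C->R'->G->plug->G
Char 3 ('H'): step: R->6, L=2; H->plug->H->R->F->L->G->refl->A->L'->C->R'->E->plug->E
Char 4 ('H'): step: R->7, L=2; H->plug->H->R->G->L->E->refl->D->L'->H->R'->C->plug->B
Char 5 ('D'): step: R->0, L->3 (L advanced); D->plug->A->R->C->L->G->refl->A->L'->A->R'->C->plug->B
Char 6 ('C'): step: R->1, L=3; C->plug->B->R->H->L->B->refl->F->L'->E->R'->F->plug->F
Char 7 ('B'): step: R->2, L=3; B->plug->C->R->C->L->G->refl->A->L'->A->R'->G->plug->G
Char 8 ('E'): step: R->3, L=3; E->plug->E->R->G->L->C->refl->H->L'->B->R'->B->plug->C
Char 9 ('B'): step: R->4, L=3; B->plug->C->R->B->L->H->refl->C->L'->G->R'->E->plug->E
Char 10 ('E'): step: R->5, L=3; E->plug->E->R->B->L->H->refl->C->L'->G->R'->A->plug->D
Char 11 ('H'): step: R->6, L=3; H->plug->H->R->F->L->D->refl->E->L'->D->R'->B->plug->C
Char 12 ('E'): step: R->7, L=3; E->plug->E->R->A->L->A->refl->G->L'->C->R'->A->plug->D
Final: ciphertext=FGEBBFGCEDCD, RIGHT=7, LEFT=3

Answer: FGEBBFGCEDCD 7 3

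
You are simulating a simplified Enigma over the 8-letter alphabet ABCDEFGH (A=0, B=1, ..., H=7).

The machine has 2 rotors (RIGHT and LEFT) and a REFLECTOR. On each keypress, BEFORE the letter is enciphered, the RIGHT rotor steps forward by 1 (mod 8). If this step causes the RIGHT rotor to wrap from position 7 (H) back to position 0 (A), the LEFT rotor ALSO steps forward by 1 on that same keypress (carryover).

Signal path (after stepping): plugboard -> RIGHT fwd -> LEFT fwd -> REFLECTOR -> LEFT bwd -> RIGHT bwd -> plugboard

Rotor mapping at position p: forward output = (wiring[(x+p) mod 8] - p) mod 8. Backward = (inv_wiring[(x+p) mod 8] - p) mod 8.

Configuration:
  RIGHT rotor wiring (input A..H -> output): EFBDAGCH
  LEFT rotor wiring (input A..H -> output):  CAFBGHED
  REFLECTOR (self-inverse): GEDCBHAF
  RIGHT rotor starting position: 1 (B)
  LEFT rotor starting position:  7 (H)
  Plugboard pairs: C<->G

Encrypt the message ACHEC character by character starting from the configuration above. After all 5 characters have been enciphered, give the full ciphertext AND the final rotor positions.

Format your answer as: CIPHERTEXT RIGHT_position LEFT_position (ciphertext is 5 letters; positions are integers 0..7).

Char 1 ('A'): step: R->2, L=7; A->plug->A->R->H->L->F->refl->H->L'->F->R'->F->plug->F
Char 2 ('C'): step: R->3, L=7; C->plug->G->R->C->L->B->refl->E->L'->A->R'->A->plug->A
Char 3 ('H'): step: R->4, L=7; H->plug->H->R->H->L->F->refl->H->L'->F->R'->G->plug->C
Char 4 ('E'): step: R->5, L=7; E->plug->E->R->A->L->E->refl->B->L'->C->R'->C->plug->G
Char 5 ('C'): step: R->6, L=7; C->plug->G->R->C->L->B->refl->E->L'->A->R'->H->plug->H
Final: ciphertext=FACGH, RIGHT=6, LEFT=7

Answer: FACGH 6 7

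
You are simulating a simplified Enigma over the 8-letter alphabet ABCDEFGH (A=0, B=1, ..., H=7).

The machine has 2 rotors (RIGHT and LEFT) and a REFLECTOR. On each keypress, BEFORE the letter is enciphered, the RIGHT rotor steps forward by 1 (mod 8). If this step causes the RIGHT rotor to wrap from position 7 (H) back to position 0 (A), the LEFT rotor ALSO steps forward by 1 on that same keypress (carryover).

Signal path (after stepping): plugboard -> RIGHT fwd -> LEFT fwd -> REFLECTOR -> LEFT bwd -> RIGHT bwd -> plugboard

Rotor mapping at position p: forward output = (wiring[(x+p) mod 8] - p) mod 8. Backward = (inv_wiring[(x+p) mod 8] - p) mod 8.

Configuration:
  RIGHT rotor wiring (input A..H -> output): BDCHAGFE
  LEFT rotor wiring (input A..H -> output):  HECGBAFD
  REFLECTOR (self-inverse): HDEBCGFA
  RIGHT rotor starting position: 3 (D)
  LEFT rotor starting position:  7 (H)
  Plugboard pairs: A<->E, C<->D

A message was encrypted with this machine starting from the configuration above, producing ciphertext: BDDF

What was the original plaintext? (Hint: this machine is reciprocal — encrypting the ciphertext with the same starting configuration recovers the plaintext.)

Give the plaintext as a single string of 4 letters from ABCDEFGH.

Answer: FGBD

Derivation:
Char 1 ('B'): step: R->4, L=7; B->plug->B->R->C->L->F->refl->G->L'->H->R'->F->plug->F
Char 2 ('D'): step: R->5, L=7; D->plug->C->R->H->L->G->refl->F->L'->C->R'->G->plug->G
Char 3 ('D'): step: R->6, L=7; D->plug->C->R->D->L->D->refl->B->L'->G->R'->B->plug->B
Char 4 ('F'): step: R->7, L=7; F->plug->F->R->B->L->A->refl->H->L'->E->R'->C->plug->D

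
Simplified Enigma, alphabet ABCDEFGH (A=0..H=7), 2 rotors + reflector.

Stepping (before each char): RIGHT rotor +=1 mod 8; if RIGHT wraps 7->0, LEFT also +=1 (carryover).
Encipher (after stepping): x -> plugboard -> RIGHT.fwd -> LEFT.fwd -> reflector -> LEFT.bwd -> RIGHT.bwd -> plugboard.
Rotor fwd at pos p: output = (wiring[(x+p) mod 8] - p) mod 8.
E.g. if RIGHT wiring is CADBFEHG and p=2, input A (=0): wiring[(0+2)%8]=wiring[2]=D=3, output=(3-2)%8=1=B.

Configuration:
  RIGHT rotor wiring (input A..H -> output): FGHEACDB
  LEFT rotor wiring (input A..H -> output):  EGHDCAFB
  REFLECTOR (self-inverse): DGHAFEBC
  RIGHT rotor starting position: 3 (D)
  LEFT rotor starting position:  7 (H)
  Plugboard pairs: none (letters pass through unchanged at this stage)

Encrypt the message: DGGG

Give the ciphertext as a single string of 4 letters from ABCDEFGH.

Char 1 ('D'): step: R->4, L=7; D->plug->D->R->F->L->D->refl->A->L'->D->R'->G->plug->G
Char 2 ('G'): step: R->5, L=7; G->plug->G->R->H->L->G->refl->B->L'->G->R'->B->plug->B
Char 3 ('G'): step: R->6, L=7; G->plug->G->R->C->L->H->refl->C->L'->A->R'->D->plug->D
Char 4 ('G'): step: R->7, L=7; G->plug->G->R->D->L->A->refl->D->L'->F->R'->E->plug->E

Answer: GBDE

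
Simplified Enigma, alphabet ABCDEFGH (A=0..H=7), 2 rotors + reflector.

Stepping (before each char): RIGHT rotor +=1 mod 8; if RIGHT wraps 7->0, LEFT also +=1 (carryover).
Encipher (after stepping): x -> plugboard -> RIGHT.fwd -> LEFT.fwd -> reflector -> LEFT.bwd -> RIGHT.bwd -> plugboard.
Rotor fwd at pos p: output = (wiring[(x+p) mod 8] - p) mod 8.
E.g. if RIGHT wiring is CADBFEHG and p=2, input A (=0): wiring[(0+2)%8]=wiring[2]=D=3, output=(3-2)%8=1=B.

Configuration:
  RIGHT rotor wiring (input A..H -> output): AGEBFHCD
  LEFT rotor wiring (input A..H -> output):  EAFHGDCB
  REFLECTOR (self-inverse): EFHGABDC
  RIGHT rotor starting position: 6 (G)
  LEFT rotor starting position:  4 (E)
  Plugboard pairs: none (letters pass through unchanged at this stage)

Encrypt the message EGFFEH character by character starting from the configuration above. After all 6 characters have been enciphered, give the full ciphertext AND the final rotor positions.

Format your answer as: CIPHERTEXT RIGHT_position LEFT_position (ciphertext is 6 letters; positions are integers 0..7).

Char 1 ('E'): step: R->7, L=4; E->plug->E->R->C->L->G->refl->D->L'->H->R'->C->plug->C
Char 2 ('G'): step: R->0, L->5 (L advanced); G->plug->G->R->C->L->E->refl->A->L'->F->R'->E->plug->E
Char 3 ('F'): step: R->1, L=5; F->plug->F->R->B->L->F->refl->B->L'->H->R'->H->plug->H
Char 4 ('F'): step: R->2, L=5; F->plug->F->R->B->L->F->refl->B->L'->H->R'->B->plug->B
Char 5 ('E'): step: R->3, L=5; E->plug->E->R->A->L->G->refl->D->L'->E->R'->C->plug->C
Char 6 ('H'): step: R->4, L=5; H->plug->H->R->F->L->A->refl->E->L'->C->R'->F->plug->F
Final: ciphertext=CEHBCF, RIGHT=4, LEFT=5

Answer: CEHBCF 4 5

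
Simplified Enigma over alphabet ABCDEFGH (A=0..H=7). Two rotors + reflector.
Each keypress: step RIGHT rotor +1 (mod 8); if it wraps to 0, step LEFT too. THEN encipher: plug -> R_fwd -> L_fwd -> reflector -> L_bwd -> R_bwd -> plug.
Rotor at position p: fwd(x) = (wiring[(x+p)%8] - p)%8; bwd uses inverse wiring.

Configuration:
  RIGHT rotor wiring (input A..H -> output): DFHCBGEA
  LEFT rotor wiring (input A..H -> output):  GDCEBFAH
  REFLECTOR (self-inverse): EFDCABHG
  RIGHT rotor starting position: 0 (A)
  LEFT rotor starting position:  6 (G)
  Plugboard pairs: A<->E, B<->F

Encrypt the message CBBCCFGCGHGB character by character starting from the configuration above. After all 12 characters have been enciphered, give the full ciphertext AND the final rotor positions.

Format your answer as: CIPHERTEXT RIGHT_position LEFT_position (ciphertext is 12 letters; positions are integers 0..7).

Char 1 ('C'): step: R->1, L=6; C->plug->C->R->B->L->B->refl->F->L'->D->R'->F->plug->B
Char 2 ('B'): step: R->2, L=6; B->plug->F->R->G->L->D->refl->C->L'->A->R'->B->plug->F
Char 3 ('B'): step: R->3, L=6; B->plug->F->R->A->L->C->refl->D->L'->G->R'->B->plug->F
Char 4 ('C'): step: R->4, L=6; C->plug->C->R->A->L->C->refl->D->L'->G->R'->H->plug->H
Char 5 ('C'): step: R->5, L=6; C->plug->C->R->D->L->F->refl->B->L'->B->R'->A->plug->E
Char 6 ('F'): step: R->6, L=6; F->plug->B->R->C->L->A->refl->E->L'->E->R'->F->plug->B
Char 7 ('G'): step: R->7, L=6; G->plug->G->R->H->L->H->refl->G->L'->F->R'->H->plug->H
Char 8 ('C'): step: R->0, L->7 (L advanced); C->plug->C->R->H->L->B->refl->F->L'->E->R'->G->plug->G
Char 9 ('G'): step: R->1, L=7; G->plug->G->R->H->L->B->refl->F->L'->E->R'->A->plug->E
Char 10 ('H'): step: R->2, L=7; H->plug->H->R->D->L->D->refl->C->L'->F->R'->A->plug->E
Char 11 ('G'): step: R->3, L=7; G->plug->G->R->C->L->E->refl->A->L'->A->R'->F->plug->B
Char 12 ('B'): step: R->4, L=7; B->plug->F->R->B->L->H->refl->G->L'->G->R'->H->plug->H
Final: ciphertext=BFFHEBHGEEBH, RIGHT=4, LEFT=7

Answer: BFFHEBHGEEBH 4 7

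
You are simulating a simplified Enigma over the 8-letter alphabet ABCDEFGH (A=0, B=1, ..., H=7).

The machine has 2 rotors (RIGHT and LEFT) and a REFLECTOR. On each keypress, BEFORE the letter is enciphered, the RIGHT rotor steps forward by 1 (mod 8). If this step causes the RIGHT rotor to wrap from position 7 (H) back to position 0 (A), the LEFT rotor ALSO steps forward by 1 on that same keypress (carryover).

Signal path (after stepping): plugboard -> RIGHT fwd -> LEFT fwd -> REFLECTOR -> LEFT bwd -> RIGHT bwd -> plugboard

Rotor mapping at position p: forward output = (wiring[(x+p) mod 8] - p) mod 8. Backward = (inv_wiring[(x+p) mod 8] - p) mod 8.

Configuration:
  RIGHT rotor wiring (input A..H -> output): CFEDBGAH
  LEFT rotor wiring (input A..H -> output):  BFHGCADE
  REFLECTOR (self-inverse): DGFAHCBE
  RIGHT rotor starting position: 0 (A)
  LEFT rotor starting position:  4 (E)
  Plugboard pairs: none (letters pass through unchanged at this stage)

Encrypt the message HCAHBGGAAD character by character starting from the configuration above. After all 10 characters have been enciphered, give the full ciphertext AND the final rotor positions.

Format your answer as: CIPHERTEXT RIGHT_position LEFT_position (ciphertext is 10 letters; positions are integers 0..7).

Char 1 ('H'): step: R->1, L=4; H->plug->H->R->B->L->E->refl->H->L'->C->R'->C->plug->C
Char 2 ('C'): step: R->2, L=4; C->plug->C->R->H->L->C->refl->F->L'->E->R'->D->plug->D
Char 3 ('A'): step: R->3, L=4; A->plug->A->R->A->L->G->refl->B->L'->F->R'->D->plug->D
Char 4 ('H'): step: R->4, L=4; H->plug->H->R->H->L->C->refl->F->L'->E->R'->C->plug->C
Char 5 ('B'): step: R->5, L=4; B->plug->B->R->D->L->A->refl->D->L'->G->R'->G->plug->G
Char 6 ('G'): step: R->6, L=4; G->plug->G->R->D->L->A->refl->D->L'->G->R'->E->plug->E
Char 7 ('G'): step: R->7, L=4; G->plug->G->R->H->L->C->refl->F->L'->E->R'->E->plug->E
Char 8 ('A'): step: R->0, L->5 (L advanced); A->plug->A->R->C->L->H->refl->E->L'->D->R'->D->plug->D
Char 9 ('A'): step: R->1, L=5; A->plug->A->R->E->L->A->refl->D->L'->A->R'->D->plug->D
Char 10 ('D'): step: R->2, L=5; D->plug->D->R->E->L->A->refl->D->L'->A->R'->G->plug->G
Final: ciphertext=CDDCGEEDDG, RIGHT=2, LEFT=5

Answer: CDDCGEEDDG 2 5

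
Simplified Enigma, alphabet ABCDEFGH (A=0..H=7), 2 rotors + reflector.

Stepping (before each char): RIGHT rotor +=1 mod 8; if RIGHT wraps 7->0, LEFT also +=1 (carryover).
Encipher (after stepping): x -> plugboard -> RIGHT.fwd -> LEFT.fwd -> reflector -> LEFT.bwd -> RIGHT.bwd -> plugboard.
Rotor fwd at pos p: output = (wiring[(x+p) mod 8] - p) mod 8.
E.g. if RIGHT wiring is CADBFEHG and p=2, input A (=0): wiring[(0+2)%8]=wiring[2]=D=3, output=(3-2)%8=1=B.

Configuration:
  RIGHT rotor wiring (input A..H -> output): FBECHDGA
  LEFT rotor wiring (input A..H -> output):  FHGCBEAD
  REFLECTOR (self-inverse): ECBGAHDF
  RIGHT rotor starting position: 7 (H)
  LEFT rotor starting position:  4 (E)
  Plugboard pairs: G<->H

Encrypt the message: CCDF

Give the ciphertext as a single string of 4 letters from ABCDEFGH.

Char 1 ('C'): step: R->0, L->5 (L advanced); C->plug->C->R->E->L->C->refl->B->L'->F->R'->A->plug->A
Char 2 ('C'): step: R->1, L=5; C->plug->C->R->B->L->D->refl->G->L'->C->R'->E->plug->E
Char 3 ('D'): step: R->2, L=5; D->plug->D->R->B->L->D->refl->G->L'->C->R'->A->plug->A
Char 4 ('F'): step: R->3, L=5; F->plug->F->R->C->L->G->refl->D->L'->B->R'->H->plug->G

Answer: AEAG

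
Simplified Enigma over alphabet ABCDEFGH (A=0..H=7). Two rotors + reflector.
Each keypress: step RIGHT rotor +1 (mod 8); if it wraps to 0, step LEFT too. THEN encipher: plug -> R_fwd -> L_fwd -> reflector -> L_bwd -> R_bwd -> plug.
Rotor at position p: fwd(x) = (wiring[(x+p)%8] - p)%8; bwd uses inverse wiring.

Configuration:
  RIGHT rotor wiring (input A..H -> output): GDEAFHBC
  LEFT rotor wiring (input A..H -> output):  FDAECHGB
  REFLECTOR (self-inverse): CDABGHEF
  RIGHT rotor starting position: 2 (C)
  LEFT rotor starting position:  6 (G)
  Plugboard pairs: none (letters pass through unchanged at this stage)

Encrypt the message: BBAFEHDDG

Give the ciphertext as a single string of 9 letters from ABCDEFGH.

Answer: FEGABGCCD

Derivation:
Char 1 ('B'): step: R->3, L=6; B->plug->B->R->C->L->H->refl->F->L'->D->R'->F->plug->F
Char 2 ('B'): step: R->4, L=6; B->plug->B->R->D->L->F->refl->H->L'->C->R'->E->plug->E
Char 3 ('A'): step: R->5, L=6; A->plug->A->R->C->L->H->refl->F->L'->D->R'->G->plug->G
Char 4 ('F'): step: R->6, L=6; F->plug->F->R->C->L->H->refl->F->L'->D->R'->A->plug->A
Char 5 ('E'): step: R->7, L=6; E->plug->E->R->B->L->D->refl->B->L'->H->R'->B->plug->B
Char 6 ('H'): step: R->0, L->7 (L advanced); H->plug->H->R->C->L->E->refl->G->L'->B->R'->G->plug->G
Char 7 ('D'): step: R->1, L=7; D->plug->D->R->E->L->F->refl->H->L'->H->R'->C->plug->C
Char 8 ('D'): step: R->2, L=7; D->plug->D->R->F->L->D->refl->B->L'->D->R'->C->plug->C
Char 9 ('G'): step: R->3, L=7; G->plug->G->R->A->L->C->refl->A->L'->G->R'->D->plug->D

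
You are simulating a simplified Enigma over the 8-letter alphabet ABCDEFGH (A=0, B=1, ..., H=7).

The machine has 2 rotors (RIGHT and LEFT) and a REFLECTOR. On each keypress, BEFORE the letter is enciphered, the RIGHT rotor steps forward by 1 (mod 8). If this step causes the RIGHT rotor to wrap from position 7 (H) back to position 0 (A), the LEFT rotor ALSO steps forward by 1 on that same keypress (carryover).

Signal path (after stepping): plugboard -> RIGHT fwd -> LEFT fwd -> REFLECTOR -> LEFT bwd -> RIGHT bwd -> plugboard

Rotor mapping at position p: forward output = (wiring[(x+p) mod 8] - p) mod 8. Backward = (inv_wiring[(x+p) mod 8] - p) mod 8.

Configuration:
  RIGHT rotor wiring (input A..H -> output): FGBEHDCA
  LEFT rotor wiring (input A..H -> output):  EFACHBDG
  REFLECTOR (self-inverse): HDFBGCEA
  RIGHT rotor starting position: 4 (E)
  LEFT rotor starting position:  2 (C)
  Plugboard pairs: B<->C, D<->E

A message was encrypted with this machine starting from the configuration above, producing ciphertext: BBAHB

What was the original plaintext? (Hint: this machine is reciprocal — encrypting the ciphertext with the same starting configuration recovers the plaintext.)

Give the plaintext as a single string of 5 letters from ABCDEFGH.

Char 1 ('B'): step: R->5, L=2; B->plug->C->R->D->L->H->refl->A->L'->B->R'->E->plug->D
Char 2 ('B'): step: R->6, L=2; B->plug->C->R->H->L->D->refl->B->L'->E->R'->A->plug->A
Char 3 ('A'): step: R->7, L=2; A->plug->A->R->B->L->A->refl->H->L'->D->R'->H->plug->H
Char 4 ('H'): step: R->0, L->3 (L advanced); H->plug->H->R->A->L->H->refl->A->L'->D->R'->F->plug->F
Char 5 ('B'): step: R->1, L=3; B->plug->C->R->D->L->A->refl->H->L'->A->R'->B->plug->C

Answer: DAHFC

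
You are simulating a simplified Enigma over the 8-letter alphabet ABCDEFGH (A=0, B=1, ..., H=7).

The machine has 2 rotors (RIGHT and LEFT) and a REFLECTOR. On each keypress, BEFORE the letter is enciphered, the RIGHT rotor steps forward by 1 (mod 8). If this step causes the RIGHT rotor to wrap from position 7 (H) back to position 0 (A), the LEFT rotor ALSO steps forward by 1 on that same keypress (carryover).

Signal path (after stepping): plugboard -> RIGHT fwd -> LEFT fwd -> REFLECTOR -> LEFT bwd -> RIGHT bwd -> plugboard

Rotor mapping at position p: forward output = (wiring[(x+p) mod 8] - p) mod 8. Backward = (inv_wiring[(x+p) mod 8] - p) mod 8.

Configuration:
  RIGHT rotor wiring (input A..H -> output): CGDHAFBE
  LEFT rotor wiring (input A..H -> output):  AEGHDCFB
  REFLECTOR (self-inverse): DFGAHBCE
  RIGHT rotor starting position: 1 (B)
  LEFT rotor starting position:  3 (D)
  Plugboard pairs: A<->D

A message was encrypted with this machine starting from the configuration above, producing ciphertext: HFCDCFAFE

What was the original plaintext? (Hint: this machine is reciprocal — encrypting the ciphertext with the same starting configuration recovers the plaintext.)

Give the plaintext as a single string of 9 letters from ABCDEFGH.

Char 1 ('H'): step: R->2, L=3; H->plug->H->R->E->L->G->refl->C->L'->D->R'->D->plug->A
Char 2 ('F'): step: R->3, L=3; F->plug->F->R->H->L->D->refl->A->L'->B->R'->E->plug->E
Char 3 ('C'): step: R->4, L=3; C->plug->C->R->F->L->F->refl->B->L'->G->R'->E->plug->E
Char 4 ('D'): step: R->5, L=3; D->plug->A->R->A->L->E->refl->H->L'->C->R'->G->plug->G
Char 5 ('C'): step: R->6, L=3; C->plug->C->R->E->L->G->refl->C->L'->D->R'->A->plug->D
Char 6 ('F'): step: R->7, L=3; F->plug->F->R->B->L->A->refl->D->L'->H->R'->C->plug->C
Char 7 ('A'): step: R->0, L->4 (L advanced); A->plug->D->R->H->L->D->refl->A->L'->F->R'->F->plug->F
Char 8 ('F'): step: R->1, L=4; F->plug->F->R->A->L->H->refl->E->L'->E->R'->E->plug->E
Char 9 ('E'): step: R->2, L=4; E->plug->E->R->H->L->D->refl->A->L'->F->R'->B->plug->B

Answer: AEEGDCFEB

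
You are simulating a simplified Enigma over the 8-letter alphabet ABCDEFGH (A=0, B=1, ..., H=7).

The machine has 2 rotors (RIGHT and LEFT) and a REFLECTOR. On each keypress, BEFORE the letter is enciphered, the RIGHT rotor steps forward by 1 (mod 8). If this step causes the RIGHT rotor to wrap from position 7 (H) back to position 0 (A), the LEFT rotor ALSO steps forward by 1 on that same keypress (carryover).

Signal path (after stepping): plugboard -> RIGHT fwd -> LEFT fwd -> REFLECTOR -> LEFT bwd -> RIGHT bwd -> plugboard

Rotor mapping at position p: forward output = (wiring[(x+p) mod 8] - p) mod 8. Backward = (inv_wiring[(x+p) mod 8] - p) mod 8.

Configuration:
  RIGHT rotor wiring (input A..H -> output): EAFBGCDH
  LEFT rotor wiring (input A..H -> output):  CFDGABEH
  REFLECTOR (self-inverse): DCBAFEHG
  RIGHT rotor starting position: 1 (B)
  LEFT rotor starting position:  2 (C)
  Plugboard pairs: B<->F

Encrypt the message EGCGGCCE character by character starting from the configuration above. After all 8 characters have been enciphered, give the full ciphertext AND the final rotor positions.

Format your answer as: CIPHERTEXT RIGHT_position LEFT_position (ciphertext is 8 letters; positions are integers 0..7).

Answer: BBFBHFBF 1 3

Derivation:
Char 1 ('E'): step: R->2, L=2; E->plug->E->R->B->L->E->refl->F->L'->F->R'->F->plug->B
Char 2 ('G'): step: R->3, L=2; G->plug->G->R->F->L->F->refl->E->L'->B->R'->F->plug->B
Char 3 ('C'): step: R->4, L=2; C->plug->C->R->H->L->D->refl->A->L'->G->R'->B->plug->F
Char 4 ('G'): step: R->5, L=2; G->plug->G->R->E->L->C->refl->B->L'->A->R'->F->plug->B
Char 5 ('G'): step: R->6, L=2; G->plug->G->R->A->L->B->refl->C->L'->E->R'->H->plug->H
Char 6 ('C'): step: R->7, L=2; C->plug->C->R->B->L->E->refl->F->L'->F->R'->B->plug->F
Char 7 ('C'): step: R->0, L->3 (L advanced); C->plug->C->R->F->L->H->refl->G->L'->C->R'->F->plug->B
Char 8 ('E'): step: R->1, L=3; E->plug->E->R->B->L->F->refl->E->L'->E->R'->B->plug->F
Final: ciphertext=BBFBHFBF, RIGHT=1, LEFT=3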